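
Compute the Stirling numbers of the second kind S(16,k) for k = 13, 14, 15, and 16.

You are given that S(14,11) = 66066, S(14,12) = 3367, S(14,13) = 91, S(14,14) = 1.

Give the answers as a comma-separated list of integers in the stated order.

165620, 6020, 120, 1

r15: T_15,12=12×3367+66066=106470; T_15,13=13×91+3367=4550; T_15,14=14×1+91=105; T_15,15=15×0+1=1
r16: T_16,13=13×4550+106470=165620; T_16,14=14×105+4550=6020; T_16,15=15×1+105=120; T_16,16=16×0+1=1
Read S(16,13) = 165620, S(16,14) = 6020, S(16,15) = 120, S(16,16) = 1.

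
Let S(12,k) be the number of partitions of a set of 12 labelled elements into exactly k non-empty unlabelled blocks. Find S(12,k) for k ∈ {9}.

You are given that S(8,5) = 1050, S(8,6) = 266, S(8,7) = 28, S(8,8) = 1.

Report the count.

22275

[9] T[9,6]:6*266+1050=2646 · T[9,7]:7*28+266=462 · T[9,8]:8*1+28=36 · T[9,9]:9*0+1=1
[10] T[10,7]:7*462+2646=5880 · T[10,8]:8*36+462=750 · T[10,9]:9*1+36=45
[11] T[11,8]:8*750+5880=11880 · T[11,9]:9*45+750=1155
[12] T[12,9]:9*1155+11880=22275
Read S(12,9) = 22275.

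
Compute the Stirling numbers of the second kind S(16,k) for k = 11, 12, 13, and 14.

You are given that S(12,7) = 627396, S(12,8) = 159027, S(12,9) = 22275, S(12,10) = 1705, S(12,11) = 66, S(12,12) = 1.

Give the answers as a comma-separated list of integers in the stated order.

28936908, 2757118, 165620, 6020

i=13: T(13,8)=627396+8·159027=1899612 | T(13,9)=159027+9·22275=359502 | T(13,10)=22275+10·1705=39325 | T(13,11)=1705+11·66=2431 | T(13,12)=66+12·1=78 | T(13,13)=1+13·0=1
i=14: T(14,9)=1899612+9·359502=5135130 | T(14,10)=359502+10·39325=752752 | T(14,11)=39325+11·2431=66066 | T(14,12)=2431+12·78=3367 | T(14,13)=78+13·1=91 | T(14,14)=1+14·0=1
i=15: T(15,10)=5135130+10·752752=12662650 | T(15,11)=752752+11·66066=1479478 | T(15,12)=66066+12·3367=106470 | T(15,13)=3367+13·91=4550 | T(15,14)=91+14·1=105
i=16: T(16,11)=12662650+11·1479478=28936908 | T(16,12)=1479478+12·106470=2757118 | T(16,13)=106470+13·4550=165620 | T(16,14)=4550+14·105=6020
Read S(16,11) = 28936908, S(16,12) = 2757118, S(16,13) = 165620, S(16,14) = 6020.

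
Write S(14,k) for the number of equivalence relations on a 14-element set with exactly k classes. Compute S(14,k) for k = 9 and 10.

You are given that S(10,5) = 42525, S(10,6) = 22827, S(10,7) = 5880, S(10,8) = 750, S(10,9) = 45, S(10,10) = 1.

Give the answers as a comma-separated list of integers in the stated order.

5135130, 752752

@11  (11,6):22827·6+42525→179487, (11,7):5880·7+22827→63987, (11,8):750·8+5880→11880, (11,9):45·9+750→1155, (11,10):1·10+45→55
@12  (12,7):63987·7+179487→627396, (12,8):11880·8+63987→159027, (12,9):1155·9+11880→22275, (12,10):55·10+1155→1705
@13  (13,8):159027·8+627396→1899612, (13,9):22275·9+159027→359502, (13,10):1705·10+22275→39325
@14  (14,9):359502·9+1899612→5135130, (14,10):39325·10+359502→752752
Read S(14,9) = 5135130, S(14,10) = 752752.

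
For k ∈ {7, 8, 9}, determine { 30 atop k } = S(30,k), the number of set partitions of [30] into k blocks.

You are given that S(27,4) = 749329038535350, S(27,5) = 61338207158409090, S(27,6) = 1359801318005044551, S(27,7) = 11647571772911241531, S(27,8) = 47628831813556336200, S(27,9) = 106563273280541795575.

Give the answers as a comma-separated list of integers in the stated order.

row 28: T[28][5]=5·61338207158409090+749329038535350=307440364830580800  T[28][6]=6·1359801318005044551+61338207158409090=8220146115188676396  T[28][7]=7·11647571772911241531+1359801318005044551=82892803728383735268  T[28][8]=8·47628831813556336200+11647571772911241531=392678226281361931131  T[28][9]=9·106563273280541795575+47628831813556336200=1006698291338432496375
row 29: T[29][6]=6·8220146115188676396+307440364830580800=49628317055962639176  T[29][7]=7·82892803728383735268+8220146115188676396=588469772213874823272  T[29][8]=8·392678226281361931131+82892803728383735268=3224318613979279184316  T[29][9]=9·1006698291338432496375+392678226281361931131=9452962848327254398506
row 30: T[30][7]=7·588469772213874823272+49628317055962639176=4168916722553086402080  T[30][8]=8·3224318613979279184316+588469772213874823272=26383018684048108297800  T[30][9]=9·9452962848327254398506+3224318613979279184316=88300984248924568770870
Read S(30,7) = 4168916722553086402080, S(30,8) = 26383018684048108297800, S(30,9) = 88300984248924568770870.

4168916722553086402080, 26383018684048108297800, 88300984248924568770870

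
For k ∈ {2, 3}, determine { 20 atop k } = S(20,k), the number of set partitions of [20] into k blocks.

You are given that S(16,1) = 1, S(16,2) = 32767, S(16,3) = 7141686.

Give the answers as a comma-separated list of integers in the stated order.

i=17: T(17,1)=0+1·1=1 | T(17,2)=1+2·32767=65535 | T(17,3)=32767+3·7141686=21457825
i=18: T(18,1)=0+1·1=1 | T(18,2)=1+2·65535=131071 | T(18,3)=65535+3·21457825=64439010
i=19: T(19,1)=0+1·1=1 | T(19,2)=1+2·131071=262143 | T(19,3)=131071+3·64439010=193448101
i=20: T(20,2)=1+2·262143=524287 | T(20,3)=262143+3·193448101=580606446
Read S(20,2) = 524287, S(20,3) = 580606446.

524287, 580606446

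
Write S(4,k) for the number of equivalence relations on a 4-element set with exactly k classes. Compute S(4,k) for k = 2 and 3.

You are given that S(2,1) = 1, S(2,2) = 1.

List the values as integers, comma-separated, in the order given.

row 3: T[3][1]=1·1+0=1  T[3][2]=2·1+1=3  T[3][3]=3·0+1=1
row 4: T[4][2]=2·3+1=7  T[4][3]=3·1+3=6
Read S(4,2) = 7, S(4,3) = 6.

7, 6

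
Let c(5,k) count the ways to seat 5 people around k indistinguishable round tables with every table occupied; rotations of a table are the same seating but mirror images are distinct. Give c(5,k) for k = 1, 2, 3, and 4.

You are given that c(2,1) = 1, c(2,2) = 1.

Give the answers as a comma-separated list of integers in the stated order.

24, 50, 35, 10

i=3: T(3,1)=0+2·1=2 | T(3,2)=1+2·1=3 | T(3,3)=1+2·0=1
i=4: T(4,1)=0+3·2=6 | T(4,2)=2+3·3=11 | T(4,3)=3+3·1=6 | T(4,4)=1+3·0=1
i=5: T(5,1)=0+4·6=24 | T(5,2)=6+4·11=50 | T(5,3)=11+4·6=35 | T(5,4)=6+4·1=10
Read c(5,1) = 24, c(5,2) = 50, c(5,3) = 35, c(5,4) = 10.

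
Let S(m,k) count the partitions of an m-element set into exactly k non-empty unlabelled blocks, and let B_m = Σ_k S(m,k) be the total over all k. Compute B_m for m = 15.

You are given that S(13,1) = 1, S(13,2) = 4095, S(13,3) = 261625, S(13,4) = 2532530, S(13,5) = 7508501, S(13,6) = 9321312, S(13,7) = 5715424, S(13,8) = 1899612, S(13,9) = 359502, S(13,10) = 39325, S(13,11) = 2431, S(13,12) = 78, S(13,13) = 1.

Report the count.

r14: T_14,1=1×1+0=1; T_14,2=2×4095+1=8191; T_14,3=3×261625+4095=788970; T_14,4=4×2532530+261625=10391745; T_14,5=5×7508501+2532530=40075035; T_14,6=6×9321312+7508501=63436373; T_14,7=7×5715424+9321312=49329280; T_14,8=8×1899612+5715424=20912320; T_14,9=9×359502+1899612=5135130; T_14,10=10×39325+359502=752752; T_14,11=11×2431+39325=66066; T_14,12=12×78+2431=3367; T_14,13=13×1+78=91; T_14,14=14×0+1=1
r15: T_15,1=1×1+0=1; T_15,2=2×8191+1=16383; T_15,3=3×788970+8191=2375101; T_15,4=4×10391745+788970=42355950; T_15,5=5×40075035+10391745=210766920; T_15,6=6×63436373+40075035=420693273; T_15,7=7×49329280+63436373=408741333; T_15,8=8×20912320+49329280=216627840; T_15,9=9×5135130+20912320=67128490; T_15,10=10×752752+5135130=12662650; T_15,11=11×66066+752752=1479478; T_15,12=12×3367+66066=106470; T_15,13=13×91+3367=4550; T_15,14=14×1+91=105; T_15,15=15×0+1=1
B_15 = ΣS(15,k) = 1+16383+2375101+42355950+210766920+420693273+408741333+216627840+67128490+12662650+1479478+106470+4550+105+1 = 1382958545

1382958545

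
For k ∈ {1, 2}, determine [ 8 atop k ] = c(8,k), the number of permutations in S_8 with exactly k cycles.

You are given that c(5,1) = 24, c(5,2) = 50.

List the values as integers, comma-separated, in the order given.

r6: T_6,1=5×24+0=120; T_6,2=5×50+24=274
r7: T_7,1=6×120+0=720; T_7,2=6×274+120=1764
r8: T_8,1=7×720+0=5040; T_8,2=7×1764+720=13068
Read c(8,1) = 5040, c(8,2) = 13068.

5040, 13068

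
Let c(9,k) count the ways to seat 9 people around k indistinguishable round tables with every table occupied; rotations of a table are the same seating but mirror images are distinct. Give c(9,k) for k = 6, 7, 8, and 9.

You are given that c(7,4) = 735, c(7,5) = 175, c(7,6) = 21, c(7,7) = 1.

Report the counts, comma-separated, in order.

4536, 546, 36, 1

row 8: T[8][5]=7·175+735=1960  T[8][6]=7·21+175=322  T[8][7]=7·1+21=28  T[8][8]=7·0+1=1
row 9: T[9][6]=8·322+1960=4536  T[9][7]=8·28+322=546  T[9][8]=8·1+28=36  T[9][9]=8·0+1=1
Read c(9,6) = 4536, c(9,7) = 546, c(9,8) = 36, c(9,9) = 1.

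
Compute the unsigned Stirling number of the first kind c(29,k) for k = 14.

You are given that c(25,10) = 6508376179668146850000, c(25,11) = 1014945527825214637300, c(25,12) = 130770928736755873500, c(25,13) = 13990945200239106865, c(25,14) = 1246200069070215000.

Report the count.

r26: T_26,11=25×1014945527825214637300+6508376179668146850000=31882014375298512782500; T_26,12=25×130770928736755873500+1014945527825214637300=4284218746244111474800; T_26,13=25×13990945200239106865+130770928736755873500=480544558742733545125; T_26,14=25×1246200069070215000+13990945200239106865=45145946926994481865
r27: T_27,12=26×4284218746244111474800+31882014375298512782500=143271701777645411127300; T_27,13=26×480544558742733545125+4284218746244111474800=16778377273555183648050; T_27,14=26×45145946926994481865+480544558742733545125=1654339178844590073615
r28: T_28,13=27×16778377273555183648050+143271701777645411127300=596287888163635369624650; T_28,14=27×1654339178844590073615+16778377273555183648050=61445535102359115635655
r29: T_29,14=28×61445535102359115635655+596287888163635369624650=2316762871029690607422990
Read c(29,14) = 2316762871029690607422990.

2316762871029690607422990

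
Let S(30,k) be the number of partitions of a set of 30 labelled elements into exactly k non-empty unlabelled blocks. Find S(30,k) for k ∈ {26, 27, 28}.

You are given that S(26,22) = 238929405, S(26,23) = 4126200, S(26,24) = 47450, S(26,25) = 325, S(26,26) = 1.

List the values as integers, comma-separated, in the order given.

843303006, 10359090, 86275

[27] T[27,23]:23*4126200+238929405=333832005 · T[27,24]:24*47450+4126200=5265000 · T[27,25]:25*325+47450=55575 · T[27,26]:26*1+325=351 · T[27,27]:27*0+1=1
[28] T[28,24]:24*5265000+333832005=460192005 · T[28,25]:25*55575+5265000=6654375 · T[28,26]:26*351+55575=64701 · T[28,27]:27*1+351=378 · T[28,28]:28*0+1=1
[29] T[29,25]:25*6654375+460192005=626551380 · T[29,26]:26*64701+6654375=8336601 · T[29,27]:27*378+64701=74907 · T[29,28]:28*1+378=406
[30] T[30,26]:26*8336601+626551380=843303006 · T[30,27]:27*74907+8336601=10359090 · T[30,28]:28*406+74907=86275
Read S(30,26) = 843303006, S(30,27) = 10359090, S(30,28) = 86275.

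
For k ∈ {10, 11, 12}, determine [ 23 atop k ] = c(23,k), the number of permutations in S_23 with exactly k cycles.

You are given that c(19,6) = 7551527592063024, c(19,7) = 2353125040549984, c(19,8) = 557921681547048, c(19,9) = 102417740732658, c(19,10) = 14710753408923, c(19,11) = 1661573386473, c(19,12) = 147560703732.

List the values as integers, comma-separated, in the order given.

7707401101297361068, 1103230881185949736, 129006659818331295

row 20: T[20][7]=19·2353125040549984+7551527592063024=52260903362512720  T[20][8]=19·557921681547048+2353125040549984=12953636989943896  T[20][9]=19·102417740732658+557921681547048=2503858755467550  T[20][10]=19·14710753408923+102417740732658=381922055502195  T[20][11]=19·1661573386473+14710753408923=46280647751910  T[20][12]=19·147560703732+1661573386473=4465226757381
row 21: T[21][8]=20·12953636989943896+52260903362512720=311333643161390640  T[21][9]=20·2503858755467550+12953636989943896=63030812099294896  T[21][10]=20·381922055502195+2503858755467550=10142299865511450  T[21][11]=20·46280647751910+381922055502195=1307535010540395  T[21][12]=20·4465226757381+46280647751910=135585182899530
row 22: T[22][9]=21·63030812099294896+311333643161390640=1634980697246583456  T[22][10]=21·10142299865511450+63030812099294896=276019109275035346  T[22][11]=21·1307535010540395+10142299865511450=37600535086859745  T[22][12]=21·135585182899530+1307535010540395=4154823851430525
row 23: T[23][10]=22·276019109275035346+1634980697246583456=7707401101297361068  T[23][11]=22·37600535086859745+276019109275035346=1103230881185949736  T[23][12]=22·4154823851430525+37600535086859745=129006659818331295
Read c(23,10) = 7707401101297361068, c(23,11) = 1103230881185949736, c(23,12) = 129006659818331295.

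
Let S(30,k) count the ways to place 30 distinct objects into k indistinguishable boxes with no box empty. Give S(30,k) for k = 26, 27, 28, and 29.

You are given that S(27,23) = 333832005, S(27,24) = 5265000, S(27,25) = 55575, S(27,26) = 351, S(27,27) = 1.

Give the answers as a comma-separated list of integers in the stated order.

row 28: T[28][24]=24·5265000+333832005=460192005  T[28][25]=25·55575+5265000=6654375  T[28][26]=26·351+55575=64701  T[28][27]=27·1+351=378  T[28][28]=28·0+1=1
row 29: T[29][25]=25·6654375+460192005=626551380  T[29][26]=26·64701+6654375=8336601  T[29][27]=27·378+64701=74907  T[29][28]=28·1+378=406  T[29][29]=29·0+1=1
row 30: T[30][26]=26·8336601+626551380=843303006  T[30][27]=27·74907+8336601=10359090  T[30][28]=28·406+74907=86275  T[30][29]=29·1+406=435
Read S(30,26) = 843303006, S(30,27) = 10359090, S(30,28) = 86275, S(30,29) = 435.

843303006, 10359090, 86275, 435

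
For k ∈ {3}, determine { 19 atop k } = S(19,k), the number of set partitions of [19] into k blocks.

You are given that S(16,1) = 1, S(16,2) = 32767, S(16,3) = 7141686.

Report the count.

193448101

[17] T[17,1]:1*1+0=1 · T[17,2]:2*32767+1=65535 · T[17,3]:3*7141686+32767=21457825
[18] T[18,2]:2*65535+1=131071 · T[18,3]:3*21457825+65535=64439010
[19] T[19,3]:3*64439010+131071=193448101
Read S(19,3) = 193448101.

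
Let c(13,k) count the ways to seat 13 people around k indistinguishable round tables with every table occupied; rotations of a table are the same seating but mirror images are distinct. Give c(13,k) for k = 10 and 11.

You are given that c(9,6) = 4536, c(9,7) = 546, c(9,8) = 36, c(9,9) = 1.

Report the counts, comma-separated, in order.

55770, 2717

@10  (10,7):546·9+4536→9450, (10,8):36·9+546→870, (10,9):1·9+36→45, (10,10):0·9+1→1
@11  (11,8):870·10+9450→18150, (11,9):45·10+870→1320, (11,10):1·10+45→55, (11,11):0·10+1→1
@12  (12,9):1320·11+18150→32670, (12,10):55·11+1320→1925, (12,11):1·11+55→66
@13  (13,10):1925·12+32670→55770, (13,11):66·12+1925→2717
Read c(13,10) = 55770, c(13,11) = 2717.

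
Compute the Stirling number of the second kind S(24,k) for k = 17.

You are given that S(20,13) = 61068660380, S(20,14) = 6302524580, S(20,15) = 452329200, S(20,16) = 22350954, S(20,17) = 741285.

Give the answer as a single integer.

@21  (21,14):6302524580·14+61068660380→149304004500, (21,15):452329200·15+6302524580→13087462580, (21,16):22350954·16+452329200→809944464, (21,17):741285·17+22350954→34952799
@22  (22,15):13087462580·15+149304004500→345615943200, (22,16):809944464·16+13087462580→26046574004, (22,17):34952799·17+809944464→1404142047
@23  (23,16):26046574004·16+345615943200→762361127264, (23,17):1404142047·17+26046574004→49916988803
@24  (24,17):49916988803·17+762361127264→1610949936915
Read S(24,17) = 1610949936915.

1610949936915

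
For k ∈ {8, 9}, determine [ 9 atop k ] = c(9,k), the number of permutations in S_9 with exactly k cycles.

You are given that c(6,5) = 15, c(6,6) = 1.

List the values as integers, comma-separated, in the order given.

36, 1

@7  (7,6):1·6+15→21, (7,7):0·6+1→1
@8  (8,7):1·7+21→28, (8,8):0·7+1→1
@9  (9,8):1·8+28→36, (9,9):0·8+1→1
Read c(9,8) = 36, c(9,9) = 1.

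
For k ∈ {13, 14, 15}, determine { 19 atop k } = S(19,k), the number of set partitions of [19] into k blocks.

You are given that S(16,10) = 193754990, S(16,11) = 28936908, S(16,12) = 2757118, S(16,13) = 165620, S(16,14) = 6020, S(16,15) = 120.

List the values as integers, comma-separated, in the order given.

2892439160, 243577530, 13916778

row 17: T[17][11]=11·28936908+193754990=512060978  T[17][12]=12·2757118+28936908=62022324  T[17][13]=13·165620+2757118=4910178  T[17][14]=14·6020+165620=249900  T[17][15]=15·120+6020=7820
row 18: T[18][12]=12·62022324+512060978=1256328866  T[18][13]=13·4910178+62022324=125854638  T[18][14]=14·249900+4910178=8408778  T[18][15]=15·7820+249900=367200
row 19: T[19][13]=13·125854638+1256328866=2892439160  T[19][14]=14·8408778+125854638=243577530  T[19][15]=15·367200+8408778=13916778
Read S(19,13) = 2892439160, S(19,14) = 243577530, S(19,15) = 13916778.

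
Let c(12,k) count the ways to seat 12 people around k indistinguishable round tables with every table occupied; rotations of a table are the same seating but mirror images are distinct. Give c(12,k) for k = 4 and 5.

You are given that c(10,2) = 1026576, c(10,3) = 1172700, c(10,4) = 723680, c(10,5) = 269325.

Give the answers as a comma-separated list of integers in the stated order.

105258076, 45995730

row 11: T[11][3]=10·1172700+1026576=12753576  T[11][4]=10·723680+1172700=8409500  T[11][5]=10·269325+723680=3416930
row 12: T[12][4]=11·8409500+12753576=105258076  T[12][5]=11·3416930+8409500=45995730
Read c(12,4) = 105258076, c(12,5) = 45995730.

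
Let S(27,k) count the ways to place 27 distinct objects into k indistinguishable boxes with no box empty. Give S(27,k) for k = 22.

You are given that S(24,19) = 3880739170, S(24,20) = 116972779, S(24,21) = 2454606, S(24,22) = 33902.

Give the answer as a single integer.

15015551265

i=25: T(25,20)=3880739170+20·116972779=6220194750 | T(25,21)=116972779+21·2454606=168519505 | T(25,22)=2454606+22·33902=3200450
i=26: T(26,21)=6220194750+21·168519505=9759104355 | T(26,22)=168519505+22·3200450=238929405
i=27: T(27,22)=9759104355+22·238929405=15015551265
Read S(27,22) = 15015551265.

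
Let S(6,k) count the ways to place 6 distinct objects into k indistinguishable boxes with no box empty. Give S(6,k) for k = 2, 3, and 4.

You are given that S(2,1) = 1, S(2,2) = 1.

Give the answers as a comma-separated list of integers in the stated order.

31, 90, 65

[3] T[3,1]:1*1+0=1 · T[3,2]:2*1+1=3 · T[3,3]:3*0+1=1
[4] T[4,1]:1*1+0=1 · T[4,2]:2*3+1=7 · T[4,3]:3*1+3=6 · T[4,4]:4*0+1=1
[5] T[5,1]:1*1+0=1 · T[5,2]:2*7+1=15 · T[5,3]:3*6+7=25 · T[5,4]:4*1+6=10
[6] T[6,2]:2*15+1=31 · T[6,3]:3*25+15=90 · T[6,4]:4*10+25=65
Read S(6,2) = 31, S(6,3) = 90, S(6,4) = 65.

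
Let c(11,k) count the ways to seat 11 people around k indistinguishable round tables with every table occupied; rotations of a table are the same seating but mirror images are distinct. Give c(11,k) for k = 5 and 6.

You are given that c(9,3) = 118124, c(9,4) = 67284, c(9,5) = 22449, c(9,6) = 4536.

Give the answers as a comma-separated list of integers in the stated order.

r10: T_10,4=9×67284+118124=723680; T_10,5=9×22449+67284=269325; T_10,6=9×4536+22449=63273
r11: T_11,5=10×269325+723680=3416930; T_11,6=10×63273+269325=902055
Read c(11,5) = 3416930, c(11,6) = 902055.

3416930, 902055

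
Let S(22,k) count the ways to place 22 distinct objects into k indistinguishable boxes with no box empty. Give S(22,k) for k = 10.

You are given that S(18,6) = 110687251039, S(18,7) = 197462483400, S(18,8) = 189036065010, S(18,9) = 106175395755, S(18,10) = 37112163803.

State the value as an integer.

835143799377954

@19  (19,7):197462483400·7+110687251039→1492924634839, (19,8):189036065010·8+197462483400→1709751003480, (19,9):106175395755·9+189036065010→1144614626805, (19,10):37112163803·10+106175395755→477297033785
@20  (20,8):1709751003480·8+1492924634839→15170932662679, (20,9):1144614626805·9+1709751003480→12011282644725, (20,10):477297033785·10+1144614626805→5917584964655
@21  (21,9):12011282644725·9+15170932662679→123272476465204, (21,10):5917584964655·10+12011282644725→71187132291275
@22  (22,10):71187132291275·10+123272476465204→835143799377954
Read S(22,10) = 835143799377954.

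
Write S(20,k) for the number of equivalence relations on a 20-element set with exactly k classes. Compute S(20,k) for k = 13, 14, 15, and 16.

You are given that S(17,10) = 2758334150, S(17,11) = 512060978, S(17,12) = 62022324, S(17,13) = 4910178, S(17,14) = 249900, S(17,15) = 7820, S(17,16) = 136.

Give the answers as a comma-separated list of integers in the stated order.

@18  (18,11):512060978·11+2758334150→8391004908, (18,12):62022324·12+512060978→1256328866, (18,13):4910178·13+62022324→125854638, (18,14):249900·14+4910178→8408778, (18,15):7820·15+249900→367200, (18,16):136·16+7820→9996
@19  (19,12):1256328866·12+8391004908→23466951300, (19,13):125854638·13+1256328866→2892439160, (19,14):8408778·14+125854638→243577530, (19,15):367200·15+8408778→13916778, (19,16):9996·16+367200→527136
@20  (20,13):2892439160·13+23466951300→61068660380, (20,14):243577530·14+2892439160→6302524580, (20,15):13916778·15+243577530→452329200, (20,16):527136·16+13916778→22350954
Read S(20,13) = 61068660380, S(20,14) = 6302524580, S(20,15) = 452329200, S(20,16) = 22350954.

61068660380, 6302524580, 452329200, 22350954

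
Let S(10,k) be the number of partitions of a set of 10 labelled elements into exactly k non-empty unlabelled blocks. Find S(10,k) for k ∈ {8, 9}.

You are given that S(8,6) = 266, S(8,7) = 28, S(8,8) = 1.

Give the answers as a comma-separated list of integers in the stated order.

750, 45

r9: T_9,7=7×28+266=462; T_9,8=8×1+28=36; T_9,9=9×0+1=1
r10: T_10,8=8×36+462=750; T_10,9=9×1+36=45
Read S(10,8) = 750, S(10,9) = 45.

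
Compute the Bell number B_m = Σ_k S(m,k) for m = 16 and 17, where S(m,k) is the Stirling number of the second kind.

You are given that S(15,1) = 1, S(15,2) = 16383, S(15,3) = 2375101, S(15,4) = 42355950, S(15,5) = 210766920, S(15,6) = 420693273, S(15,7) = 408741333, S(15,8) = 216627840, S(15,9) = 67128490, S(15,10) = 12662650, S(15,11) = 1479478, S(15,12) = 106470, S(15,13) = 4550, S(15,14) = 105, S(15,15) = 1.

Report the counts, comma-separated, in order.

10480142147, 82864869804

@16  (16,1):1·1+0→1, (16,2):16383·2+1→32767, (16,3):2375101·3+16383→7141686, (16,4):42355950·4+2375101→171798901, (16,5):210766920·5+42355950→1096190550, (16,6):420693273·6+210766920→2734926558, (16,7):408741333·7+420693273→3281882604, (16,8):216627840·8+408741333→2141764053, (16,9):67128490·9+216627840→820784250, (16,10):12662650·10+67128490→193754990, (16,11):1479478·11+12662650→28936908, (16,12):106470·12+1479478→2757118, (16,13):4550·13+106470→165620, (16,14):105·14+4550→6020, (16,15):1·15+105→120, (16,16):0·16+1→1
@17  (17,1):1·1+0→1, (17,2):32767·2+1→65535, (17,3):7141686·3+32767→21457825, (17,4):171798901·4+7141686→694337290, (17,5):1096190550·5+171798901→5652751651, (17,6):2734926558·6+1096190550→17505749898, (17,7):3281882604·7+2734926558→25708104786, (17,8):2141764053·8+3281882604→20415995028, (17,9):820784250·9+2141764053→9528822303, (17,10):193754990·10+820784250→2758334150, (17,11):28936908·11+193754990→512060978, (17,12):2757118·12+28936908→62022324, (17,13):165620·13+2757118→4910178, (17,14):6020·14+165620→249900, (17,15):120·15+6020→7820, (17,16):1·16+120→136, (17,17):0·17+1→1
B_16 = ΣS(16,k) = 1+32767+7141686+171798901+1096190550+2734926558+3281882604+2141764053+820784250+193754990+28936908+2757118+165620+6020+120+1 = 10480142147
B_17 = ΣS(17,k) = 1+65535+21457825+694337290+5652751651+17505749898+25708104786+20415995028+9528822303+2758334150+512060978+62022324+4910178+249900+7820+136+1 = 82864869804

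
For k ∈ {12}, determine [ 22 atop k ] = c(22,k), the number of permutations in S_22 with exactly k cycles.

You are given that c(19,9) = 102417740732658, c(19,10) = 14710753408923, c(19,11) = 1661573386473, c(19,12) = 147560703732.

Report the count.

i=20: T(20,10)=102417740732658+19·14710753408923=381922055502195 | T(20,11)=14710753408923+19·1661573386473=46280647751910 | T(20,12)=1661573386473+19·147560703732=4465226757381
i=21: T(21,11)=381922055502195+20·46280647751910=1307535010540395 | T(21,12)=46280647751910+20·4465226757381=135585182899530
i=22: T(22,12)=1307535010540395+21·135585182899530=4154823851430525
Read c(22,12) = 4154823851430525.

4154823851430525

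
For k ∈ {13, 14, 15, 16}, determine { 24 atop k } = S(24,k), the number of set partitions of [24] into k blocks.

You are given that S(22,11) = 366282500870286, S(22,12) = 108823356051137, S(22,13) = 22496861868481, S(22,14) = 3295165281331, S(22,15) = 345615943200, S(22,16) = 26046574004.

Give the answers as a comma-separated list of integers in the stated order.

row 23: T[23][12]=12·108823356051137+366282500870286=1672162773483930  T[23][13]=13·22496861868481+108823356051137=401282560341390  T[23][14]=14·3295165281331+22496861868481=68629175807115  T[23][15]=15·345615943200+3295165281331=8479404429331  T[23][16]=16·26046574004+345615943200=762361127264
row 24: T[24][13]=13·401282560341390+1672162773483930=6888836057922000  T[24][14]=14·68629175807115+401282560341390=1362091021641000  T[24][15]=15·8479404429331+68629175807115=195820242247080  T[24][16]=16·762361127264+8479404429331=20677182465555
Read S(24,13) = 6888836057922000, S(24,14) = 1362091021641000, S(24,15) = 195820242247080, S(24,16) = 20677182465555.

6888836057922000, 1362091021641000, 195820242247080, 20677182465555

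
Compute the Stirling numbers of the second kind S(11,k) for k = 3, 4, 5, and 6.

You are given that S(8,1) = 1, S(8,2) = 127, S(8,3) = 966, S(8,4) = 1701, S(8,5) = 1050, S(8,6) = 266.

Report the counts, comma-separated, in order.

28501, 145750, 246730, 179487

row 9: T[9][1]=1·1+0=1  T[9][2]=2·127+1=255  T[9][3]=3·966+127=3025  T[9][4]=4·1701+966=7770  T[9][5]=5·1050+1701=6951  T[9][6]=6·266+1050=2646
row 10: T[10][2]=2·255+1=511  T[10][3]=3·3025+255=9330  T[10][4]=4·7770+3025=34105  T[10][5]=5·6951+7770=42525  T[10][6]=6·2646+6951=22827
row 11: T[11][3]=3·9330+511=28501  T[11][4]=4·34105+9330=145750  T[11][5]=5·42525+34105=246730  T[11][6]=6·22827+42525=179487
Read S(11,3) = 28501, S(11,4) = 145750, S(11,5) = 246730, S(11,6) = 179487.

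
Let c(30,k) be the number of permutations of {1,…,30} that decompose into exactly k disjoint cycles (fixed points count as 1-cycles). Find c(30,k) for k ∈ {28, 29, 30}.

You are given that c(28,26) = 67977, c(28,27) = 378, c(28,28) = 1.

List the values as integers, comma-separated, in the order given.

90335, 435, 1

row 29: T[29][27]=28·378+67977=78561  T[29][28]=28·1+378=406  T[29][29]=28·0+1=1
row 30: T[30][28]=29·406+78561=90335  T[30][29]=29·1+406=435  T[30][30]=29·0+1=1
Read c(30,28) = 90335, c(30,29) = 435, c(30,30) = 1.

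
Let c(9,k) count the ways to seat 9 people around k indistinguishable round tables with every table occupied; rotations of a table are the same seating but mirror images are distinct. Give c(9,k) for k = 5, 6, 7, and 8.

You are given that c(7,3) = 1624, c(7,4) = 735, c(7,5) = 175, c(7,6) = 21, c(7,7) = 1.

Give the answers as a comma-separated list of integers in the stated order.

22449, 4536, 546, 36

@8  (8,4):735·7+1624→6769, (8,5):175·7+735→1960, (8,6):21·7+175→322, (8,7):1·7+21→28, (8,8):0·7+1→1
@9  (9,5):1960·8+6769→22449, (9,6):322·8+1960→4536, (9,7):28·8+322→546, (9,8):1·8+28→36
Read c(9,5) = 22449, c(9,6) = 4536, c(9,7) = 546, c(9,8) = 36.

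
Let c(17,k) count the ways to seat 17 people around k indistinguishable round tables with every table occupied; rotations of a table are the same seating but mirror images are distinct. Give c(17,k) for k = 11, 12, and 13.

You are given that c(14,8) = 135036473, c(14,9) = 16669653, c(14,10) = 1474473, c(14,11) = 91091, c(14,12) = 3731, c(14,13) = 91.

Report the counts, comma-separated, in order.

2185031420, 156952432, 8394022

i=15: T(15,9)=135036473+14·16669653=368411615 | T(15,10)=16669653+14·1474473=37312275 | T(15,11)=1474473+14·91091=2749747 | T(15,12)=91091+14·3731=143325 | T(15,13)=3731+14·91=5005
i=16: T(16,10)=368411615+15·37312275=928095740 | T(16,11)=37312275+15·2749747=78558480 | T(16,12)=2749747+15·143325=4899622 | T(16,13)=143325+15·5005=218400
i=17: T(17,11)=928095740+16·78558480=2185031420 | T(17,12)=78558480+16·4899622=156952432 | T(17,13)=4899622+16·218400=8394022
Read c(17,11) = 2185031420, c(17,12) = 156952432, c(17,13) = 8394022.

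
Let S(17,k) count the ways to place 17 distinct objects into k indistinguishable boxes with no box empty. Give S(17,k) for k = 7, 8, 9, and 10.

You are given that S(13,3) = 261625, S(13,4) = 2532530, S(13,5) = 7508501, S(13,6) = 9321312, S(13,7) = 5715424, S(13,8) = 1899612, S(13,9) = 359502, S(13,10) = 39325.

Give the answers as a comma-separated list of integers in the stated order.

25708104786, 20415995028, 9528822303, 2758334150

i=14: T(14,4)=261625+4·2532530=10391745 | T(14,5)=2532530+5·7508501=40075035 | T(14,6)=7508501+6·9321312=63436373 | T(14,7)=9321312+7·5715424=49329280 | T(14,8)=5715424+8·1899612=20912320 | T(14,9)=1899612+9·359502=5135130 | T(14,10)=359502+10·39325=752752
i=15: T(15,5)=10391745+5·40075035=210766920 | T(15,6)=40075035+6·63436373=420693273 | T(15,7)=63436373+7·49329280=408741333 | T(15,8)=49329280+8·20912320=216627840 | T(15,9)=20912320+9·5135130=67128490 | T(15,10)=5135130+10·752752=12662650
i=16: T(16,6)=210766920+6·420693273=2734926558 | T(16,7)=420693273+7·408741333=3281882604 | T(16,8)=408741333+8·216627840=2141764053 | T(16,9)=216627840+9·67128490=820784250 | T(16,10)=67128490+10·12662650=193754990
i=17: T(17,7)=2734926558+7·3281882604=25708104786 | T(17,8)=3281882604+8·2141764053=20415995028 | T(17,9)=2141764053+9·820784250=9528822303 | T(17,10)=820784250+10·193754990=2758334150
Read S(17,7) = 25708104786, S(17,8) = 20415995028, S(17,9) = 9528822303, S(17,10) = 2758334150.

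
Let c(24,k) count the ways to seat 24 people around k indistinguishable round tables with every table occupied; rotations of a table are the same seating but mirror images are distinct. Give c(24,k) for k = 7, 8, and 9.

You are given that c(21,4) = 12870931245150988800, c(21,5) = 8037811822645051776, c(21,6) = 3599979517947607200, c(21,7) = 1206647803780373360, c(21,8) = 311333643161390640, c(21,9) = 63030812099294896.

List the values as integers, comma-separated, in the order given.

18588776355051949776576, 5304713715525445812976, 1204749260161737632496

[22] T[22,5]:21*8037811822645051776+12870931245150988800=181664979520697076096 · T[22,6]:21*3599979517947607200+8037811822645051776=83637381699544802976 · T[22,7]:21*1206647803780373360+3599979517947607200=28939583397335447760 · T[22,8]:21*311333643161390640+1206647803780373360=7744654310169576800 · T[22,9]:21*63030812099294896+311333643161390640=1634980697246583456
[23] T[23,6]:22*83637381699544802976+181664979520697076096=2021687376910682741568 · T[23,7]:22*28939583397335447760+83637381699544802976=720308216440924653696 · T[23,8]:22*7744654310169576800+28939583397335447760=199321978221066137360 · T[23,9]:22*1634980697246583456+7744654310169576800=43714229649594412832
[24] T[24,7]:23*720308216440924653696+2021687376910682741568=18588776355051949776576 · T[24,8]:23*199321978221066137360+720308216440924653696=5304713715525445812976 · T[24,9]:23*43714229649594412832+199321978221066137360=1204749260161737632496
Read c(24,7) = 18588776355051949776576, c(24,8) = 5304713715525445812976, c(24,9) = 1204749260161737632496.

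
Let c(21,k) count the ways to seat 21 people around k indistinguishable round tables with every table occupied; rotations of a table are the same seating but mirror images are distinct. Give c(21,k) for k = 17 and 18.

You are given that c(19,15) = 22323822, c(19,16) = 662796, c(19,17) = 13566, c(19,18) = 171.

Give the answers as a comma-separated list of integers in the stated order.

i=20: T(20,16)=22323822+19·662796=34916946 | T(20,17)=662796+19·13566=920550 | T(20,18)=13566+19·171=16815
i=21: T(21,17)=34916946+20·920550=53327946 | T(21,18)=920550+20·16815=1256850
Read c(21,17) = 53327946, c(21,18) = 1256850.

53327946, 1256850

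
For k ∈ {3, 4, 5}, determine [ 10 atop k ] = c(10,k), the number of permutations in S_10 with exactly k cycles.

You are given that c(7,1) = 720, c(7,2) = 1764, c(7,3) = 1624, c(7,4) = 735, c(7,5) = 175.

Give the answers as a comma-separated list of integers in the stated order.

1172700, 723680, 269325

i=8: T(8,1)=0+7·720=5040 | T(8,2)=720+7·1764=13068 | T(8,3)=1764+7·1624=13132 | T(8,4)=1624+7·735=6769 | T(8,5)=735+7·175=1960
i=9: T(9,2)=5040+8·13068=109584 | T(9,3)=13068+8·13132=118124 | T(9,4)=13132+8·6769=67284 | T(9,5)=6769+8·1960=22449
i=10: T(10,3)=109584+9·118124=1172700 | T(10,4)=118124+9·67284=723680 | T(10,5)=67284+9·22449=269325
Read c(10,3) = 1172700, c(10,4) = 723680, c(10,5) = 269325.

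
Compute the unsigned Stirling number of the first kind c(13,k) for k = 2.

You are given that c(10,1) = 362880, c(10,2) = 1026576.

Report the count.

@11  (11,1):362880·10+0→3628800, (11,2):1026576·10+362880→10628640
@12  (12,1):3628800·11+0→39916800, (12,2):10628640·11+3628800→120543840
@13  (13,2):120543840·12+39916800→1486442880
Read c(13,2) = 1486442880.

1486442880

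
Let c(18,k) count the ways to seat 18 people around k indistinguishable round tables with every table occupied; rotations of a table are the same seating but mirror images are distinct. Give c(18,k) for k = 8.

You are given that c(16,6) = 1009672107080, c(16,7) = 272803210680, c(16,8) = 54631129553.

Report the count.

i=17: T(17,7)=1009672107080+16·272803210680=5374523477960 | T(17,8)=272803210680+16·54631129553=1146901283528
i=18: T(18,8)=5374523477960+17·1146901283528=24871845297936
Read c(18,8) = 24871845297936.

24871845297936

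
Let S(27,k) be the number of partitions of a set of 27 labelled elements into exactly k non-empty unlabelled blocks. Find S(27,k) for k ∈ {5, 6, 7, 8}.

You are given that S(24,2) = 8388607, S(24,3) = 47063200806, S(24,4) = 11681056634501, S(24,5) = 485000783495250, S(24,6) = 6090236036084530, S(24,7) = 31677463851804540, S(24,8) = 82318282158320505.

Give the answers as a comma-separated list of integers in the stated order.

61338207158409090, 1359801318005044551, 11647571772911241531, 47628831813556336200

@25  (25,3):47063200806·3+8388607→141197991025, (25,4):11681056634501·4+47063200806→46771289738810, (25,5):485000783495250·5+11681056634501→2436684974110751, (25,6):6090236036084530·6+485000783495250→37026417000002430, (25,7):31677463851804540·7+6090236036084530→227832482998716310, (25,8):82318282158320505·8+31677463851804540→690223721118368580
@26  (26,4):46771289738810·4+141197991025→187226356946265, (26,5):2436684974110751·5+46771289738810→12230196160292565, (26,6):37026417000002430·6+2436684974110751→224595186974125331, (26,7):227832482998716310·7+37026417000002430→1631853797991016600, (26,8):690223721118368580·8+227832482998716310→5749622251945664950
@27  (27,5):12230196160292565·5+187226356946265→61338207158409090, (27,6):224595186974125331·6+12230196160292565→1359801318005044551, (27,7):1631853797991016600·7+224595186974125331→11647571772911241531, (27,8):5749622251945664950·8+1631853797991016600→47628831813556336200
Read S(27,5) = 61338207158409090, S(27,6) = 1359801318005044551, S(27,7) = 11647571772911241531, S(27,8) = 47628831813556336200.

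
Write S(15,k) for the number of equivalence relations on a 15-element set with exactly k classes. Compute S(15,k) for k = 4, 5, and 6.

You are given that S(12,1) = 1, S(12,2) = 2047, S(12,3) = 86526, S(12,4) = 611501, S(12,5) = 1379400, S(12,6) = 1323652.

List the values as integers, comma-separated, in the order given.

r13: T_13,2=2×2047+1=4095; T_13,3=3×86526+2047=261625; T_13,4=4×611501+86526=2532530; T_13,5=5×1379400+611501=7508501; T_13,6=6×1323652+1379400=9321312
r14: T_14,3=3×261625+4095=788970; T_14,4=4×2532530+261625=10391745; T_14,5=5×7508501+2532530=40075035; T_14,6=6×9321312+7508501=63436373
r15: T_15,4=4×10391745+788970=42355950; T_15,5=5×40075035+10391745=210766920; T_15,6=6×63436373+40075035=420693273
Read S(15,4) = 42355950, S(15,5) = 210766920, S(15,6) = 420693273.

42355950, 210766920, 420693273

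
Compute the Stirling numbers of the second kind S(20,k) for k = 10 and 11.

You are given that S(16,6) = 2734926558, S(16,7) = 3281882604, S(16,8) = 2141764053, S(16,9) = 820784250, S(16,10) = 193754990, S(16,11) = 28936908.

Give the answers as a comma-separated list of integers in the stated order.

5917584964655, 1900842429486

@17  (17,7):3281882604·7+2734926558→25708104786, (17,8):2141764053·8+3281882604→20415995028, (17,9):820784250·9+2141764053→9528822303, (17,10):193754990·10+820784250→2758334150, (17,11):28936908·11+193754990→512060978
@18  (18,8):20415995028·8+25708104786→189036065010, (18,9):9528822303·9+20415995028→106175395755, (18,10):2758334150·10+9528822303→37112163803, (18,11):512060978·11+2758334150→8391004908
@19  (19,9):106175395755·9+189036065010→1144614626805, (19,10):37112163803·10+106175395755→477297033785, (19,11):8391004908·11+37112163803→129413217791
@20  (20,10):477297033785·10+1144614626805→5917584964655, (20,11):129413217791·11+477297033785→1900842429486
Read S(20,10) = 5917584964655, S(20,11) = 1900842429486.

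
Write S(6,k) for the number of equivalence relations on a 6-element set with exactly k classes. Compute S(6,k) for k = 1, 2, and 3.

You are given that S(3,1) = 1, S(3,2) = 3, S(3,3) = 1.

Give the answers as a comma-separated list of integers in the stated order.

row 4: T[4][1]=1·1+0=1  T[4][2]=2·3+1=7  T[4][3]=3·1+3=6
row 5: T[5][1]=1·1+0=1  T[5][2]=2·7+1=15  T[5][3]=3·6+7=25
row 6: T[6][1]=1·1+0=1  T[6][2]=2·15+1=31  T[6][3]=3·25+15=90
Read S(6,1) = 1, S(6,2) = 31, S(6,3) = 90.

1, 31, 90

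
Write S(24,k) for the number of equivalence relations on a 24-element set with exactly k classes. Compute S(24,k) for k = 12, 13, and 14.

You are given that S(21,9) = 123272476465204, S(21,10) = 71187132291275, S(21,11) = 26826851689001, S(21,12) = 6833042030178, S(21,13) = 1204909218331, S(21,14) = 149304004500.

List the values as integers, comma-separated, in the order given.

[22] T[22,10]:10*71187132291275+123272476465204=835143799377954 · T[22,11]:11*26826851689001+71187132291275=366282500870286 · T[22,12]:12*6833042030178+26826851689001=108823356051137 · T[22,13]:13*1204909218331+6833042030178=22496861868481 · T[22,14]:14*149304004500+1204909218331=3295165281331
[23] T[23,11]:11*366282500870286+835143799377954=4864251308951100 · T[23,12]:12*108823356051137+366282500870286=1672162773483930 · T[23,13]:13*22496861868481+108823356051137=401282560341390 · T[23,14]:14*3295165281331+22496861868481=68629175807115
[24] T[24,12]:12*1672162773483930+4864251308951100=24930204590758260 · T[24,13]:13*401282560341390+1672162773483930=6888836057922000 · T[24,14]:14*68629175807115+401282560341390=1362091021641000
Read S(24,12) = 24930204590758260, S(24,13) = 6888836057922000, S(24,14) = 1362091021641000.

24930204590758260, 6888836057922000, 1362091021641000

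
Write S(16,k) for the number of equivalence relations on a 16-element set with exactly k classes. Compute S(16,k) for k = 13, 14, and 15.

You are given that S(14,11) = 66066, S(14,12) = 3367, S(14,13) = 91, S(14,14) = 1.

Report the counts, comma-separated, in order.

165620, 6020, 120

row 15: T[15][12]=12·3367+66066=106470  T[15][13]=13·91+3367=4550  T[15][14]=14·1+91=105  T[15][15]=15·0+1=1
row 16: T[16][13]=13·4550+106470=165620  T[16][14]=14·105+4550=6020  T[16][15]=15·1+105=120
Read S(16,13) = 165620, S(16,14) = 6020, S(16,15) = 120.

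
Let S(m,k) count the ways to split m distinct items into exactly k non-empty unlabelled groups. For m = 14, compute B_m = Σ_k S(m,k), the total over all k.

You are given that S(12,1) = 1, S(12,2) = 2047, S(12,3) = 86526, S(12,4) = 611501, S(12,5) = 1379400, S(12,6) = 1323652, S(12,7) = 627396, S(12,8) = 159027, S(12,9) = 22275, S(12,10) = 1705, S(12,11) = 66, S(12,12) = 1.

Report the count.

@13  (13,1):1·1+0→1, (13,2):2047·2+1→4095, (13,3):86526·3+2047→261625, (13,4):611501·4+86526→2532530, (13,5):1379400·5+611501→7508501, (13,6):1323652·6+1379400→9321312, (13,7):627396·7+1323652→5715424, (13,8):159027·8+627396→1899612, (13,9):22275·9+159027→359502, (13,10):1705·10+22275→39325, (13,11):66·11+1705→2431, (13,12):1·12+66→78, (13,13):0·13+1→1
@14  (14,1):1·1+0→1, (14,2):4095·2+1→8191, (14,3):261625·3+4095→788970, (14,4):2532530·4+261625→10391745, (14,5):7508501·5+2532530→40075035, (14,6):9321312·6+7508501→63436373, (14,7):5715424·7+9321312→49329280, (14,8):1899612·8+5715424→20912320, (14,9):359502·9+1899612→5135130, (14,10):39325·10+359502→752752, (14,11):2431·11+39325→66066, (14,12):78·12+2431→3367, (14,13):1·13+78→91, (14,14):0·14+1→1
B_14 = ΣS(14,k) = 1+8191+788970+10391745+40075035+63436373+49329280+20912320+5135130+752752+66066+3367+91+1 = 190899322

190899322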